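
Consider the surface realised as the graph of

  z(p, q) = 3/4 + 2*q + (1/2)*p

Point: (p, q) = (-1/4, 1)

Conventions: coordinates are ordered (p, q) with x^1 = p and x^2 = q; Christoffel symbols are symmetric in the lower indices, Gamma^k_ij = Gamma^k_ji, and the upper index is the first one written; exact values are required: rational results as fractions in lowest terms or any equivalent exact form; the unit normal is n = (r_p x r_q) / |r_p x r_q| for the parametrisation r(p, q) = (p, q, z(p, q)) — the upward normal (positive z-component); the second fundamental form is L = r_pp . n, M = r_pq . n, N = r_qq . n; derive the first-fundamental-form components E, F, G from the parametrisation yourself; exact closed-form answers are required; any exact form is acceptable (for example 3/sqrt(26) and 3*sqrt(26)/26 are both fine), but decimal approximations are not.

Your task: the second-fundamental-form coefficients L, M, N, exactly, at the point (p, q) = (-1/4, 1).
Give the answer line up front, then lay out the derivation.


Answer: L = 0, M = 0, N = 0

z_p = 1/2, z_q = 2, z_pp = 0, z_pq = 0, z_qq = 0
E = 5/4, F = 1, G = 5; answer radicand W^2 = 21/4
unnormalised second-form numerators: l = 0, m = 0, n = 0; L = l/sqrt(21/4), and similarly M = m/sqrt(W^2), N = n/sqrt(W^2)


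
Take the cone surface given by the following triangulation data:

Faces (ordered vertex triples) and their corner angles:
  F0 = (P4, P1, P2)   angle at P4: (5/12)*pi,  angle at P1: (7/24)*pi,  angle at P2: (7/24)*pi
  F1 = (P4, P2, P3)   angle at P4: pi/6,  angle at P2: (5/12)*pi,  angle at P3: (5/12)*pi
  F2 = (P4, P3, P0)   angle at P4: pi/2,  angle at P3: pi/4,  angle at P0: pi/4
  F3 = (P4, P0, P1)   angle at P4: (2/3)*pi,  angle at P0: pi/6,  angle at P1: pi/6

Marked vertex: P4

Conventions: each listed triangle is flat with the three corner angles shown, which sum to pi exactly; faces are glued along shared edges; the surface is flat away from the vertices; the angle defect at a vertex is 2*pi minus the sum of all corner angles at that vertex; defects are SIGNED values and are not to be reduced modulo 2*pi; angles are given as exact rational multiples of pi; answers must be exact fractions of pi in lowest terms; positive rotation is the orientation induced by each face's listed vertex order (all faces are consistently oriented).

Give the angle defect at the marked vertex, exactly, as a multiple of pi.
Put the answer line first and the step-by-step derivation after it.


Answer: defect(P4) = pi/4

Sum of corner angles at P4: (7/4)*pi
defect = 2*pi - (7/4)*pi


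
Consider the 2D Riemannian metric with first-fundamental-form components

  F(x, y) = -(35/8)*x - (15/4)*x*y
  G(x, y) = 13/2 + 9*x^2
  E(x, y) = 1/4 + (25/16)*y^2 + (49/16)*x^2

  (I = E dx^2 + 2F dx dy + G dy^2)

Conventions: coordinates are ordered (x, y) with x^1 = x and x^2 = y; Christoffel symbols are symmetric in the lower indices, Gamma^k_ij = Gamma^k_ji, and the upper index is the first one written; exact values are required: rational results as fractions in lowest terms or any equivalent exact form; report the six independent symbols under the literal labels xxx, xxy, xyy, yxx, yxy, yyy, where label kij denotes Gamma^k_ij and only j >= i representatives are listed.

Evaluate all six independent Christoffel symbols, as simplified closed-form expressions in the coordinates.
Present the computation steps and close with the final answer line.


E = 1/4 + (25/16)*y^2 + (49/16)*x^2; F = -(35/8)*x - (15/4)*x*y; G = 13/2 + 9*x^2
Gamma^k_ij = (1/2) g^{kl} (d_i g_jl + d_j g_il - d_l g_ij), with g^inv = (1/(EG-F^2)) [[G, -F], [-F, E]]
first partials: E_x = (49/8)*x, E_y = (25/8)*y, F_x = -35/8 - (15/4)*y, F_y = -(15/4)*x, G_x = 18*x, G_y = 0
D = EG - F^2 = 13/8 + (325/32)*y^2 + (193/64)*x^2 - (525/16)*x^2*y + (441/16)*x^4
expanded: Gamma^x_xx = (G E_x - 2F F_x + F E_y)/(2D), Gamma^x_xy = (G E_y - F G_x)/(2D), Gamma^x_yy = (2G F_y - G G_x - F G_y)/(2D), Gamma^y_xx = (2E F_x - E E_y - F E_x)/(2D), Gamma^y_xy = (E G_x - F E_y)/(2D), Gamma^y_yy = (E G_y - 2F F_y + F G_x)/(2D); substitute and cancel common factors

Answer: Gamma_xxx = (3528*x^3 - 2550*x*y^2 - 5075*x*y + 98*x)/(3528*x^4 - 4200*x^2*y + 386*x^2 + 1300*y^2 + 208), Gamma_xxy = (3060*x^2*y + 2520*x^2 + 650*y)/(1764*x^4 - 2100*x^2*y + 193*x^2 + 650*y^2 + 104), Gamma_xyy = (-7344*x^3 - 5304*x)/(1764*x^4 - 2100*x^2*y + 193*x^2 + 650*y^2 + 104), Gamma_yxx = (-1225*x^2*y - 2125*y^3 - 1750*y^2 - 340*y - 280)/(7056*x^4 - 8400*x^2*y + 772*x^2 + 2600*y^2 + 416), Gamma_yxy = (3528*x^3 + 2550*x*y^2 + 875*x*y + 288*x)/(3528*x^4 - 4200*x^2*y + 386*x^2 + 1300*y^2 + 208), Gamma_yyy = (-3060*x^2*y - 3570*x^2)/(1764*x^4 - 2100*x^2*y + 193*x^2 + 650*y^2 + 104)


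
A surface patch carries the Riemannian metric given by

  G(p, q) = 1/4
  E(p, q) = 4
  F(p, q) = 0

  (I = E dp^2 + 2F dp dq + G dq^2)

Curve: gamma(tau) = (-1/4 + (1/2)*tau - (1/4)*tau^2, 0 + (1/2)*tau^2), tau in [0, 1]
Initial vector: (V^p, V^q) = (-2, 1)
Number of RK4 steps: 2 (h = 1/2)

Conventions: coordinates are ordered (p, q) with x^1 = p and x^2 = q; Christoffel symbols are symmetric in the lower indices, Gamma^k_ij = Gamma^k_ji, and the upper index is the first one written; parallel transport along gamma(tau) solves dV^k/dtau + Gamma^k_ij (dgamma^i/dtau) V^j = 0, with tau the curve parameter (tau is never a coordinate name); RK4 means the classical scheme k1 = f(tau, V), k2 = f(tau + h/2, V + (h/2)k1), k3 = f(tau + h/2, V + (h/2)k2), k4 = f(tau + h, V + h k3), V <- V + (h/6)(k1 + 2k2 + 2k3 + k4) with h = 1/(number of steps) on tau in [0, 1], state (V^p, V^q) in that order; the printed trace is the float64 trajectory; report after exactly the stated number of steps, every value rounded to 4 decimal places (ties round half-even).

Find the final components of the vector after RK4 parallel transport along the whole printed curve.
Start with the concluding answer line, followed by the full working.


Answer: V^p = -2.0000, V^q = 1.0000

gamma'(tau) = (1/2 - (1/2)*tau, tau); f(tau, V)^k = -Gamma^k_ij(gamma(tau)) gamma'^i(tau) V^j; h = 1/2; intermediate values shown to 6 dp
curve data and Christoffel symbols at the stage parameters:
  tau = 0.000000: gamma = (-0.250000, 0.000000), gamma' = (0.500000, 0.000000); Gamma_ppp = 0.000000, Gamma_ppq = 0.000000, Gamma_pqq = 0.000000, Gamma_qpp = 0.000000, Gamma_qpq = 0.000000, Gamma_qqq = 0.000000
  tau = 0.250000: gamma = (-0.140625, 0.031250), gamma' = (0.375000, 0.250000); Gamma_ppp = 0.000000, Gamma_ppq = 0.000000, Gamma_pqq = 0.000000, Gamma_qpp = 0.000000, Gamma_qpq = 0.000000, Gamma_qqq = 0.000000
  tau = 0.500000: gamma = (-0.062500, 0.125000), gamma' = (0.250000, 0.500000); Gamma_ppp = 0.000000, Gamma_ppq = 0.000000, Gamma_pqq = 0.000000, Gamma_qpp = 0.000000, Gamma_qpq = 0.000000, Gamma_qqq = 0.000000
  tau = 0.750000: gamma = (-0.015625, 0.281250), gamma' = (0.125000, 0.750000); Gamma_ppp = 0.000000, Gamma_ppq = 0.000000, Gamma_pqq = 0.000000, Gamma_qpp = 0.000000, Gamma_qpq = 0.000000, Gamma_qqq = 0.000000
  tau = 1.000000: gamma = (0.000000, 0.500000), gamma' = (0.000000, 1.000000); Gamma_ppp = 0.000000, Gamma_ppq = 0.000000, Gamma_pqq = 0.000000, Gamma_qpp = 0.000000, Gamma_qpq = 0.000000, Gamma_qqq = 0.000000
step 0: V^p = -2.0000, V^q = 1.0000
step 1: k1 = (0.000000, 0.000000), k2 = (0.000000, 0.000000), k3 = (0.000000, 0.000000), k4 = (0.000000, 0.000000); V <- V + (h/6)(k1 + 2k2 + 2k3 + k4): V^p = -2.0000, V^q = 1.0000
step 2: k1 = (0.000000, 0.000000), k2 = (0.000000, 0.000000), k3 = (0.000000, 0.000000), k4 = (0.000000, 0.000000); V <- V + (h/6)(k1 + 2k2 + 2k3 + k4): V^p = -2.0000, V^q = 1.0000


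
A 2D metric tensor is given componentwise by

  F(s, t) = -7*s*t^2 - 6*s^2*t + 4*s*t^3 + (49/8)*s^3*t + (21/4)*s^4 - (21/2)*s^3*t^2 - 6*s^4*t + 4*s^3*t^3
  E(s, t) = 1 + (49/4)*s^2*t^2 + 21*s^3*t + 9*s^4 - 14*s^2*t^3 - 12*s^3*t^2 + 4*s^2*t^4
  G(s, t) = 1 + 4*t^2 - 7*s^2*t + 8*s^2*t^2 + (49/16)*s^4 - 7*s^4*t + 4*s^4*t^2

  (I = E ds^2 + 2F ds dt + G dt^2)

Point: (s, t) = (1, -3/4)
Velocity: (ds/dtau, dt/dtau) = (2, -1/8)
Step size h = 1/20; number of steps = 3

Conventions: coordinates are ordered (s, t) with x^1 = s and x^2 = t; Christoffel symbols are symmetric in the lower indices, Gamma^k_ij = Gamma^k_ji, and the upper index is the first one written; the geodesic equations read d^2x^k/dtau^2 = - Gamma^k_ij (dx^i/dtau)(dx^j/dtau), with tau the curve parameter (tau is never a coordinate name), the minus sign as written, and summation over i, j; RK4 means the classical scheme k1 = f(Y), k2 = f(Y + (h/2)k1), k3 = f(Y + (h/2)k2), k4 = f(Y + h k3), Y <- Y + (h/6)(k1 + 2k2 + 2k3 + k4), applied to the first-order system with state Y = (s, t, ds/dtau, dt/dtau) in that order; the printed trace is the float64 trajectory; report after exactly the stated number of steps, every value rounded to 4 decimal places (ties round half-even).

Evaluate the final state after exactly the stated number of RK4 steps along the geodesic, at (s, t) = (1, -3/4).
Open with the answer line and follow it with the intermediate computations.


Answer: s = 1.3012, t = -0.7804, ds/dtau = 2.0120, dt/dtau = -0.2719

f(Y) = (ds/dtau, dt/dtau, -Gamma^s_ij Y'^i Y'^j, -Gamma^t_ij Y'^i Y'^j) with the Gammas evaluated at the stage position; h = 0.050000; intermediate values shown to 6 dp
step 0: s = 1.0000, t = -0.7500, ds/dtau = 2.0000, dt/dtau = -0.1250
step 1:
  k1: at (s, t) = (1.000000, -0.750000), (ds/dtau, dt/dtau) = (2.000000, -0.125000); Gamma_sss = -0.069948, Gamma_sst = -0.202073, Gamma_stt = 0.124352, Gamma_tss = 0.443005, Gamma_tst = 1.279793, Gamma_ttt = -0.787565; k1 = (2.000000, -0.125000, 0.176813, -1.119819)
  k2: at (s, t) = (1.050000, -0.753125), (ds/dtau, dt/dtau) = (2.004420, -0.152995); Gamma_sss = -0.060143, Gamma_sst = -0.162578, Gamma_stt = 0.099975, Gamma_tss = 0.470571, Gamma_tst = 1.272035, Gamma_ttt = -0.782218; k2 = (2.004420, -0.152995, 0.139583, -1.092123)
  k3: at (s, t) = (1.050111, -0.753825), (ds/dtau, dt/dtau) = (2.003490, -0.152303); Gamma_sss = -0.060370, Gamma_sst = -0.163530, Gamma_stt = 0.100518, Gamma_tss = 0.469441, Gamma_tst = 1.271616, Gamma_ttt = -0.781628; k3 = (2.003490, -0.152303, 0.140194, -1.090154)
  k4: at (s, t) = (1.100174, -0.757615), (ds/dtau, dt/dtau) = (2.007010, -0.179508); Gamma_sss = -0.049312, Gamma_sst = -0.126466, Gamma_stt = 0.077816, Gamma_tss = 0.491009, Gamma_tst = 1.259258, Gamma_ttt = -0.774831; k4 = (2.007010, -0.179508, 0.104999, -1.045505)
  Y <- Y + (h/6)(k1 + 2k2 + 2k3 + k4): s = 1.1002, t = -0.7576, ds/dtau = 2.0070, dt/dtau = -0.1794
step 2:
  k1: at (s, t) = (1.100190, -0.757626), (ds/dtau, dt/dtau) = (2.007011, -0.179416); Gamma_sss = -0.049312, Gamma_sst = -0.126469, Gamma_stt = 0.077817, Gamma_tss = 0.491000, Gamma_tst = 1.259249, Gamma_ttt = -0.774822; k1 = (2.007011, -0.179416, 0.105049, -1.045967)
  k2: at (s, t) = (1.150366, -0.762111), (ds/dtau, dt/dtau) = (2.009638, -0.205565); Gamma_sss = -0.037641, Gamma_sst = -0.092266, Gamma_stt = 0.056913, Gamma_tss = 0.507113, Gamma_tst = 1.243059, Gamma_ttt = -0.766762; k2 = (2.009638, -0.205565, 0.073379, -0.988607)
  k3: at (s, t) = (1.150431, -0.762765), (ds/dtau, dt/dtau) = (2.008846, -0.204131); Gamma_sss = -0.037953, Gamma_sst = -0.093192, Gamma_stt = 0.057461, Gamma_tss = 0.506128, Gamma_tst = 1.242782, Gamma_ttt = -0.766292; k3 = (2.008846, -0.204131, 0.074333, -0.991281)
  k4: at (s, t) = (1.200633, -0.767832), (ds/dtau, dt/dtau) = (2.010728, -0.228980); Gamma_sss = -0.026222, Gamma_sst = -0.061993, Gamma_stt = 0.038368, Gamma_tss = 0.517600, Gamma_tst = 1.223683, Gamma_ttt = -0.757348; k4 = (2.010728, -0.228980, 0.046920, -0.926155)
  Y <- Y + (h/6)(k1 + 2k2 + 2k3 + k4): s = 1.2006, t = -0.7679, ds/dtau = 2.0107, dt/dtau = -0.2288
step 3:
  k1: at (s, t) = (1.200646, -0.767857), (ds/dtau, dt/dtau) = (2.010740, -0.228848); Gamma_sss = -0.026232, Gamma_sst = -0.062020, Gamma_stt = 0.038384, Gamma_tss = 0.517568, Gamma_tst = 1.223670, Gamma_ttt = -0.757330; k1 = (2.010740, -0.228848, 0.046971, -0.926749)
  k2: at (s, t) = (1.250915, -0.773579), (ds/dtau, dt/dtau) = (2.011914, -0.252017); Gamma_sss = -0.014844, Gamma_sst = -0.034004, Gamma_stt = 0.021145, Gamma_tss = 0.524869, Gamma_tst = 1.202295, Gamma_ttt = -0.747645; k2 = (2.011914, -0.252017, 0.024262, -0.857863)
  k3: at (s, t) = (1.250944, -0.774158), (ds/dtau, dt/dtau) = (2.011346, -0.250295); Gamma_sss = -0.015180, Gamma_sst = -0.034820, Gamma_stt = 0.021646, Gamma_tss = 0.524077, Gamma_tst = 1.202149, Gamma_ttt = -0.747295; k3 = (2.011346, -0.250295, 0.024996, -0.862952)
  k4: at (s, t) = (1.301213, -0.780372), (ds/dtau, dt/dtau) = (2.011989, -0.271996); Gamma_sss = -0.004374, Gamma_sst = -0.009769, Gamma_stt = 0.006107, Gamma_tss = 0.528034, Gamma_tst = 1.179238, Gamma_ttt = -0.737206; k4 = (2.011989, -0.271996, 0.006564, -0.792311)
  Y <- Y + (h/6)(k1 + 2k2 + 2k3 + k4): s = 1.3012, t = -0.7804, ds/dtau = 2.0120, dt/dtau = -0.2719


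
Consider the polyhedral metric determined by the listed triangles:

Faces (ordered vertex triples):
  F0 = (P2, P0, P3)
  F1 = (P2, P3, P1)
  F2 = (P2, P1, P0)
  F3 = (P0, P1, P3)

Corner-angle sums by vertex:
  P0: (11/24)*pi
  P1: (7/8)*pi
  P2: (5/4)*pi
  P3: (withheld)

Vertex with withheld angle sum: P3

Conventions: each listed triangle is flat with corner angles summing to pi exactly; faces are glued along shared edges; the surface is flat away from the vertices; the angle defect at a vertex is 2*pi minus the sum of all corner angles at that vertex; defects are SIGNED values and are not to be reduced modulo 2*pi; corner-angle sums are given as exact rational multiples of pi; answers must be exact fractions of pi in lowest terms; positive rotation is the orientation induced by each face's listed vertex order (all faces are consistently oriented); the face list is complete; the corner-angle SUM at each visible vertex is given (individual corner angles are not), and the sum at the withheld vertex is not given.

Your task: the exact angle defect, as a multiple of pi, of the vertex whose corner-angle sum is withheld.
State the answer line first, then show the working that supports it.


Answer: defect(P3) = (7/12)*pi

V = 4, E = 6, F = 4; chi = V - E + F = 2
Gauss-Bonnet: total defect = 2*pi*chi = 4*pi; visible defects sum to (41/12)*pi


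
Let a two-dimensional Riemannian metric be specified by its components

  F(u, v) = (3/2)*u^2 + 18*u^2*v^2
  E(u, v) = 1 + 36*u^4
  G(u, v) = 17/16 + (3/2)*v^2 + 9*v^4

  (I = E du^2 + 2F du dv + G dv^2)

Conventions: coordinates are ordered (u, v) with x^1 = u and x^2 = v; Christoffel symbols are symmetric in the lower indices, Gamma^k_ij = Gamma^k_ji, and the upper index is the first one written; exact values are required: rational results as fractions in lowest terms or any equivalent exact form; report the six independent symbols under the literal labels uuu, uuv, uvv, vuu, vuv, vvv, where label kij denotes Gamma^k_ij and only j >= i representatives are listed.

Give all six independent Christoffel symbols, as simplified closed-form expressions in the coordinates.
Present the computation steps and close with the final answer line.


E = 1 + 36*u^4; F = (3/2)*u^2 + 18*u^2*v^2; G = 17/16 + (3/2)*v^2 + 9*v^4
Gamma^k_ij = (1/2) g^{kl} (d_i g_jl + d_j g_il - d_l g_ij), with g^inv = (1/(EG-F^2)) [[G, -F], [-F, E]]
first partials: E_u = 144*u^3, E_v = 0, F_u = 3*u + 36*u*v^2, F_v = 36*u^2*v, G_u = 0, G_v = 3*v + 36*v^3
D = EG - F^2 = 17/16 + (3/2)*v^2 + 9*v^4 + 36*u^4
expanded: Gamma^u_uu = (G E_u - 2F F_u + F E_v)/(2D), Gamma^u_uv = (G E_v - F G_u)/(2D), Gamma^u_vv = (2G F_v - G G_u - F G_v)/(2D), Gamma^v_uu = (2E F_u - E E_v - F E_u)/(2D), Gamma^v_uv = (E G_u - F E_v)/(2D), Gamma^v_vv = (E G_v - 2F F_v + F G_u)/(2D); substitute and cancel common factors

Answer: Gamma_uuu = 1152*u^3/(576*u^4 + 144*v^4 + 24*v^2 + 17), Gamma_uuv = 0, Gamma_uvv = 576*u^2*v/(576*u^4 + 144*v^4 + 24*v^2 + 17), Gamma_vuu = (576*u*v^2 + 48*u)/(576*u^4 + 144*v^4 + 24*v^2 + 17), Gamma_vuv = 0, Gamma_vvv = (288*v^3 + 24*v)/(576*u^4 + 144*v^4 + 24*v^2 + 17)


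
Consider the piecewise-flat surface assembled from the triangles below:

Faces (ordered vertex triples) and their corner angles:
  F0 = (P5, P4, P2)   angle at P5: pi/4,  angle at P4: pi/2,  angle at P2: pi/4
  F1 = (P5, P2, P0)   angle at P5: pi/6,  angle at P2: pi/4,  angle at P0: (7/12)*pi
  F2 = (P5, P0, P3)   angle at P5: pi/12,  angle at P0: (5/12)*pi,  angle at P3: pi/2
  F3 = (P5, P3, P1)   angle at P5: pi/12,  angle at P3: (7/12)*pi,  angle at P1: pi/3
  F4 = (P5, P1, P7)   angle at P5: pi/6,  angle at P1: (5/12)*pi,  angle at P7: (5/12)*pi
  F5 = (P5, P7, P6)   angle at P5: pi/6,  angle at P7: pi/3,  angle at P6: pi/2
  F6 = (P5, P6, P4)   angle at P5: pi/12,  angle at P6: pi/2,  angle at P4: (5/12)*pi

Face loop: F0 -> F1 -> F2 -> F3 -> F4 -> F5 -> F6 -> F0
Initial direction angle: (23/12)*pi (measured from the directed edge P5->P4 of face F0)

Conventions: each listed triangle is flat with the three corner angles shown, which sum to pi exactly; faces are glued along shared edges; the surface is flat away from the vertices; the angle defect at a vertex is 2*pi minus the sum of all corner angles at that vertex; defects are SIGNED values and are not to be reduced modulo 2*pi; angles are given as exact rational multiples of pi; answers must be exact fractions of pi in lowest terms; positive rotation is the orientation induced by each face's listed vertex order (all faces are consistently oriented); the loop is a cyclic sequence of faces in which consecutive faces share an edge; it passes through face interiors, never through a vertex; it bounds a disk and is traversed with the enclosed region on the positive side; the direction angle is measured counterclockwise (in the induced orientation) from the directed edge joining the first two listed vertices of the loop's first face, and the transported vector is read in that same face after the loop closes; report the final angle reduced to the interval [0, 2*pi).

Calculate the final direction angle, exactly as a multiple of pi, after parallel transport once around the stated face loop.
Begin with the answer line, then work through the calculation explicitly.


Answer: final direction angle = (11/12)*pi

enclosed vertex P5: corner angles sum to pi, defect = 2*pi - pi = pi
the rotation equals the total enclosed defect, so the final angle is initial + defects (mod 2*pi)
final angle = (23/12)*pi + pi = (11/12)*pi (mod 2*pi)


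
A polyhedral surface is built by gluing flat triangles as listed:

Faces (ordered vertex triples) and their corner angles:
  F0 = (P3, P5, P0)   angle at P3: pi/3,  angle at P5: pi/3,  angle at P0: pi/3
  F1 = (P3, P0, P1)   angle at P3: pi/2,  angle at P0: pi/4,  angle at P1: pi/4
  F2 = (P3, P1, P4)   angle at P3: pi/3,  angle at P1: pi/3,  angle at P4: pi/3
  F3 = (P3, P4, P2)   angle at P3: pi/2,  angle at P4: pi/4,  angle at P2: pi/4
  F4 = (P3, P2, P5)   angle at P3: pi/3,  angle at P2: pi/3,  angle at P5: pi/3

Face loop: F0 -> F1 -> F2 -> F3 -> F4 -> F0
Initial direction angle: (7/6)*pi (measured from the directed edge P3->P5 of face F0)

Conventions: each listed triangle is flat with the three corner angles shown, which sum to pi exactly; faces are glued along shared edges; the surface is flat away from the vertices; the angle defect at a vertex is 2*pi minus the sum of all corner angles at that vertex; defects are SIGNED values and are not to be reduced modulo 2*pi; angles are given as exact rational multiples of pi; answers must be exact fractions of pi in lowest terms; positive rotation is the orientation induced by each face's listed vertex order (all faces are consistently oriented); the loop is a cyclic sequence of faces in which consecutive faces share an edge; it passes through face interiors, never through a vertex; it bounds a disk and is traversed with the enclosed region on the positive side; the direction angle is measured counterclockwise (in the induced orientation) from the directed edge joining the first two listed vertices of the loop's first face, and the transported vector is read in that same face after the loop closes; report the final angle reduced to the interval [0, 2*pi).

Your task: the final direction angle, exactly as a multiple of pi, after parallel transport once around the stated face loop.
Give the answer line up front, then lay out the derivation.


Answer: final direction angle = (7/6)*pi

enclosed vertex P3: corner angles sum to 2*pi, defect = 2*pi - 2*pi = 0
by Gauss-Bonnet the loop rotates the vector by the enclosed defect sum (positive orientation, mod 2*pi)
final angle = (7/6)*pi + 0 = (7/6)*pi (mod 2*pi)


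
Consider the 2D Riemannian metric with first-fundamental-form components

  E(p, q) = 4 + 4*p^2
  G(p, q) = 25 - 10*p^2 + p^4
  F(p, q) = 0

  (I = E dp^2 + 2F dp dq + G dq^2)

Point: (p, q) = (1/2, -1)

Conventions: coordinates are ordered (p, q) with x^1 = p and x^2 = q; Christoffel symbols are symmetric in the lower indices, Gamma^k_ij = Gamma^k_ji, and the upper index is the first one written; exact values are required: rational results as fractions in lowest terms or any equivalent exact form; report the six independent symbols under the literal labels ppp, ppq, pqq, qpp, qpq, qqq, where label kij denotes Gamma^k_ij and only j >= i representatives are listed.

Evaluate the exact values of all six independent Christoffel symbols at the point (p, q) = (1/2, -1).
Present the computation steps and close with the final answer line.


E = 5, F = 0, G = 361/16 at the point
E_p = 4, E_q = 0, F_p = 0, F_q = 0, G_p = -19/2, G_q = 0
EG - F^2 = 1805/16;  g^inv = (16/1805) * [[361/16, 0], [0, 5]]
first-kind symbols [ij,l] = (1/2)(d_i g_jl + d_j g_il - d_l g_ij): [pp,p] = E_p/2 = 2, [pp,q] = F_p - E_q/2 = 0, [pq,p] = E_q/2 = 0, [pq,q] = G_p/2 = -19/4, [qq,p] = F_q - G_p/2 = 19/4, [qq,q] = G_q/2 = 0
Gamma^p_ij = (G*[ij,p] - F*[ij,q])/(EG - F^2), Gamma^q_ij = (E*[ij,q] - F*[ij,p])/(EG - F^2)

Answer: Gamma_ppp = 2/5, Gamma_ppq = 0, Gamma_pqq = 19/20, Gamma_qpp = 0, Gamma_qpq = -4/19, Gamma_qqq = 0


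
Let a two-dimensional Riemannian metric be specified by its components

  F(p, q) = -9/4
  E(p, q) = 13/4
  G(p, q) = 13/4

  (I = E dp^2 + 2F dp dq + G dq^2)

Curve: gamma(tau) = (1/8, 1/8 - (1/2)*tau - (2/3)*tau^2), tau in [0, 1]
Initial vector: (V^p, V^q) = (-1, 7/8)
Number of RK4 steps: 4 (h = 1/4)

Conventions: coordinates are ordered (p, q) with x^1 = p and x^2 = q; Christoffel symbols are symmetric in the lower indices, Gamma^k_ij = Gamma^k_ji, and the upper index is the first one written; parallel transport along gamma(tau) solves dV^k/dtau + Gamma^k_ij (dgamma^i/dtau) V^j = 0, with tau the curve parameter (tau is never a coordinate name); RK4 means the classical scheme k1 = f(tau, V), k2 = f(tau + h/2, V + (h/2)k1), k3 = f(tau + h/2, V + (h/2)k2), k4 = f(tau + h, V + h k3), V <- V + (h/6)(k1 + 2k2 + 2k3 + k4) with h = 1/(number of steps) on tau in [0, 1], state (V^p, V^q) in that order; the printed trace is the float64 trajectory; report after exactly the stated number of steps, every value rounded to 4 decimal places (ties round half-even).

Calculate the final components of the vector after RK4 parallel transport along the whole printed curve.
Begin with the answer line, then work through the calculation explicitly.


Answer: V^p = -1.0000, V^q = 0.8750

gamma'(tau) = (0, -1/2 - (4/3)*tau); f(tau, V)^k = -Gamma^k_ij(gamma(tau)) gamma'^i(tau) V^j; h = 1/4; intermediate values shown to 6 dp
curve data and Christoffel symbols at the stage parameters:
  tau = 0.000000: gamma = (0.125000, 0.125000), gamma' = (0.000000, -0.500000); Gamma_ppp = 0.000000, Gamma_ppq = 0.000000, Gamma_pqq = 0.000000, Gamma_qpp = 0.000000, Gamma_qpq = 0.000000, Gamma_qqq = 0.000000
  tau = 0.125000: gamma = (0.125000, 0.052083), gamma' = (0.000000, -0.666667); Gamma_ppp = 0.000000, Gamma_ppq = 0.000000, Gamma_pqq = 0.000000, Gamma_qpp = 0.000000, Gamma_qpq = 0.000000, Gamma_qqq = 0.000000
  tau = 0.250000: gamma = (0.125000, -0.041667), gamma' = (0.000000, -0.833333); Gamma_ppp = 0.000000, Gamma_ppq = 0.000000, Gamma_pqq = 0.000000, Gamma_qpp = 0.000000, Gamma_qpq = 0.000000, Gamma_qqq = 0.000000
  tau = 0.375000: gamma = (0.125000, -0.156250), gamma' = (0.000000, -1.000000); Gamma_ppp = 0.000000, Gamma_ppq = 0.000000, Gamma_pqq = 0.000000, Gamma_qpp = 0.000000, Gamma_qpq = 0.000000, Gamma_qqq = 0.000000
  tau = 0.500000: gamma = (0.125000, -0.291667), gamma' = (0.000000, -1.166667); Gamma_ppp = 0.000000, Gamma_ppq = 0.000000, Gamma_pqq = 0.000000, Gamma_qpp = 0.000000, Gamma_qpq = 0.000000, Gamma_qqq = 0.000000
  tau = 0.625000: gamma = (0.125000, -0.447917), gamma' = (0.000000, -1.333333); Gamma_ppp = 0.000000, Gamma_ppq = 0.000000, Gamma_pqq = 0.000000, Gamma_qpp = 0.000000, Gamma_qpq = 0.000000, Gamma_qqq = 0.000000
  tau = 0.750000: gamma = (0.125000, -0.625000), gamma' = (0.000000, -1.500000); Gamma_ppp = 0.000000, Gamma_ppq = 0.000000, Gamma_pqq = 0.000000, Gamma_qpp = 0.000000, Gamma_qpq = 0.000000, Gamma_qqq = 0.000000
  tau = 0.875000: gamma = (0.125000, -0.822917), gamma' = (0.000000, -1.666667); Gamma_ppp = 0.000000, Gamma_ppq = 0.000000, Gamma_pqq = 0.000000, Gamma_qpp = 0.000000, Gamma_qpq = 0.000000, Gamma_qqq = 0.000000
  tau = 1.000000: gamma = (0.125000, -1.041667), gamma' = (0.000000, -1.833333); Gamma_ppp = 0.000000, Gamma_ppq = 0.000000, Gamma_pqq = 0.000000, Gamma_qpp = 0.000000, Gamma_qpq = 0.000000, Gamma_qqq = 0.000000
step 0: V^p = -1.0000, V^q = 0.8750
step 1: k1 = (0.000000, 0.000000), k2 = (0.000000, 0.000000), k3 = (0.000000, 0.000000), k4 = (0.000000, 0.000000); V <- V + (h/6)(k1 + 2k2 + 2k3 + k4): V^p = -1.0000, V^q = 0.8750
step 2: k1 = (0.000000, 0.000000), k2 = (0.000000, 0.000000), k3 = (0.000000, 0.000000), k4 = (0.000000, 0.000000); V <- V + (h/6)(k1 + 2k2 + 2k3 + k4): V^p = -1.0000, V^q = 0.8750
step 3: k1 = (0.000000, 0.000000), k2 = (0.000000, 0.000000), k3 = (0.000000, 0.000000), k4 = (0.000000, 0.000000); V <- V + (h/6)(k1 + 2k2 + 2k3 + k4): V^p = -1.0000, V^q = 0.8750
step 4: k1 = (0.000000, 0.000000), k2 = (0.000000, 0.000000), k3 = (0.000000, 0.000000), k4 = (0.000000, 0.000000); V <- V + (h/6)(k1 + 2k2 + 2k3 + k4): V^p = -1.0000, V^q = 0.8750


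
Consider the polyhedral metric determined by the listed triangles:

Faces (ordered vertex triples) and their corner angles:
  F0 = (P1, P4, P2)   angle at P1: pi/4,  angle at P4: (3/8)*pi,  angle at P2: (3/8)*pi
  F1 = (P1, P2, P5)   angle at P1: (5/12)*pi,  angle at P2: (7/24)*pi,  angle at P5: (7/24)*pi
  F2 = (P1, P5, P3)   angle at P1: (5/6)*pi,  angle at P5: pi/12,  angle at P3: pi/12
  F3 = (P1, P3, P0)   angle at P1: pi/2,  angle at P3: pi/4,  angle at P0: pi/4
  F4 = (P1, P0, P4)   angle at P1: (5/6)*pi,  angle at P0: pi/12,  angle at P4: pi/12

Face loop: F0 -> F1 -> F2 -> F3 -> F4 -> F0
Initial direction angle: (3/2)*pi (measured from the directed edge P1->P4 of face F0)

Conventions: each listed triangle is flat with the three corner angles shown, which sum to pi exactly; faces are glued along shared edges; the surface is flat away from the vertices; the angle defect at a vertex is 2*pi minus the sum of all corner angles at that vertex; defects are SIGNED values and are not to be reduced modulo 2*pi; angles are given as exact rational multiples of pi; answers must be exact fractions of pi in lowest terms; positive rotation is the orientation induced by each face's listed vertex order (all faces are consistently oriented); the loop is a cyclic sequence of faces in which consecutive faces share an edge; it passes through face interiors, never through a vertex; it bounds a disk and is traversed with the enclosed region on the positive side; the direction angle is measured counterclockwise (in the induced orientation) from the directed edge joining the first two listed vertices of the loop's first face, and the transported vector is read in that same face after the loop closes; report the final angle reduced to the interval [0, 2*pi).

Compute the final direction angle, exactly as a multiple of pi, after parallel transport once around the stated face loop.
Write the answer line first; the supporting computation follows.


Answer: final direction angle = (2/3)*pi

enclosed vertex P1: corner angles sum to (17/6)*pi, defect = 2*pi - (17/6)*pi = (-5/6)*pi
summing the enclosed defects onto the initial angle, mod 2*pi in the induced orientation:
final angle = (3/2)*pi - (5/6)*pi = (2/3)*pi (mod 2*pi)


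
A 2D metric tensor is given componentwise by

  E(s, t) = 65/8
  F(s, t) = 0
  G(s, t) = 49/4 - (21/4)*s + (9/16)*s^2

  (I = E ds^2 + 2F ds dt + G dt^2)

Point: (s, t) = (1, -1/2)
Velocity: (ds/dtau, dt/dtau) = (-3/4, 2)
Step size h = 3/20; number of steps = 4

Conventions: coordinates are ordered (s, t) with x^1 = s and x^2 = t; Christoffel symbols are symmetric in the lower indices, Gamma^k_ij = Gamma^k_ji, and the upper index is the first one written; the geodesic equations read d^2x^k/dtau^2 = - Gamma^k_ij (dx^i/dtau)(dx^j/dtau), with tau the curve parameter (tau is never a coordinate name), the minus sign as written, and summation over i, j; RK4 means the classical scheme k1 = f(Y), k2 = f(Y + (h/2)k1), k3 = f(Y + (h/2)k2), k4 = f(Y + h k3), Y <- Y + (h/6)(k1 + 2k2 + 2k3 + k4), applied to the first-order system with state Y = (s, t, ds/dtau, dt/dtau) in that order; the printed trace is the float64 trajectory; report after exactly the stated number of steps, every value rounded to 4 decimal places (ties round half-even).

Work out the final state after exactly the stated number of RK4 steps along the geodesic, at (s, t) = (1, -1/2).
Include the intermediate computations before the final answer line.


f(Y) = (ds/dtau, dt/dtau, -Gamma^s_ij Y'^i Y'^j, -Gamma^t_ij Y'^i Y'^j) with the Gammas evaluated at the stage position; h = 0.150000; intermediate values shown to 6 dp
step 0: s = 1.0000, t = -0.5000, ds/dtau = -0.7500, dt/dtau = 2.0000
step 1:
  k1: at (s, t) = (1.000000, -0.500000), (ds/dtau, dt/dtau) = (-0.750000, 2.000000); Gamma_sss = 0.000000, Gamma_sst = 0.000000, Gamma_stt = 0.253846, Gamma_tss = 0.000000, Gamma_tst = -0.272727, Gamma_ttt = 0.000000; k1 = (-0.750000, 2.000000, -1.015385, -0.818182)
  k2: at (s, t) = (0.943750, -0.350000), (ds/dtau, dt/dtau) = (-0.826154, 1.938636); Gamma_sss = 0.000000, Gamma_sst = 0.000000, Gamma_stt = 0.257740, Gamma_tss = 0.000000, Gamma_tst = -0.268607, Gamma_ttt = 0.000000; k2 = (-0.826154, 1.938636, -0.968669, -0.860407)
  k3: at (s, t) = (0.938038, -0.354602), (ds/dtau, dt/dtau) = (-0.822650, 1.935469); Gamma_sss = 0.000000, Gamma_sst = 0.000000, Gamma_stt = 0.258136, Gamma_tss = 0.000000, Gamma_tst = -0.268195, Gamma_ttt = 0.000000; k3 = (-0.822650, 1.935469, -0.966988, -0.854048)
  k4: at (s, t) = (0.876602, -0.209680), (ds/dtau, dt/dtau) = (-0.895048, 1.871893); Gamma_sss = 0.000000, Gamma_sst = 0.000000, Gamma_stt = 0.262389, Gamma_tss = 0.000000, Gamma_tst = -0.263848, Gamma_ttt = 0.000000; k4 = (-0.895048, 1.871893, -0.919407, -0.884119)
  Y <- Y + (h/6)(k1 + 2k2 + 2k3 + k4): s = 0.8764, t = -0.2095, ds/dtau = -0.8952, dt/dtau = 1.8717
step 2:
  k1: at (s, t) = (0.876434, -0.209497), (ds/dtau, dt/dtau) = (-0.895153, 1.871720); Gamma_sss = 0.000000, Gamma_sst = 0.000000, Gamma_stt = 0.262401, Gamma_tss = 0.000000, Gamma_tst = -0.263836, Gamma_ttt = 0.000000; k1 = (-0.895153, 1.871720, -0.919278, -0.884101)
  k2: at (s, t) = (0.809297, -0.069118), (ds/dtau, dt/dtau) = (-0.964098, 1.805412); Gamma_sss = 0.000000, Gamma_sst = 0.000000, Gamma_stt = 0.267049, Gamma_tss = 0.000000, Gamma_tst = -0.259244, Gamma_ttt = 0.000000; k2 = (-0.964098, 1.805412, -0.870449, -0.902478)
  k3: at (s, t) = (0.804126, -0.074091), (ds/dtau, dt/dtau) = (-0.960436, 1.804034); Gamma_sss = 0.000000, Gamma_sst = 0.000000, Gamma_stt = 0.267407, Gamma_tss = 0.000000, Gamma_tst = -0.258897, Gamma_ttt = 0.000000; k3 = (-0.960436, 1.804034, -0.870285, -0.897161)
  k4: at (s, t) = (0.732368, 0.061108), (ds/dtau, dt/dtau) = (-1.025695, 1.737146); Gamma_sss = 0.000000, Gamma_sst = 0.000000, Gamma_stt = 0.272375, Gamma_tss = 0.000000, Gamma_tst = -0.254175, Gamma_ttt = 0.000000; k4 = (-1.025695, 1.737146, -0.821938, -0.905769)
  Y <- Y + (h/6)(k1 + 2k2 + 2k3 + k4): s = 0.7322, t = 0.0612, ds/dtau = -1.0257, dt/dtau = 1.7370
step 3:
  k1: at (s, t) = (0.732186, 0.061197), (ds/dtau, dt/dtau) = (-1.025720, 1.736991); Gamma_sss = 0.000000, Gamma_sst = 0.000000, Gamma_stt = 0.272387, Gamma_tss = 0.000000, Gamma_tst = -0.254163, Gamma_ttt = 0.000000; k1 = (-1.025720, 1.736991, -0.821830, -0.905668)
  k2: at (s, t) = (0.655257, 0.191471), (ds/dtau, dt/dtau) = (-1.087357, 1.669066); Gamma_sss = 0.000000, Gamma_sst = 0.000000, Gamma_stt = 0.277713, Gamma_tss = 0.000000, Gamma_tst = -0.249289, Gamma_ttt = 0.000000; k2 = (-1.087357, 1.669066, -0.773648, -0.904854)
  k3: at (s, t) = (0.650634, 0.186376), (ds/dtau, dt/dtau) = (-1.083743, 1.669127); Gamma_sss = 0.000000, Gamma_sst = 0.000000, Gamma_stt = 0.278033, Gamma_tss = 0.000000, Gamma_tst = -0.249002, Gamma_ttt = 0.000000; k3 = (-1.083743, 1.669127, -0.774596, -0.900842)
  k4: at (s, t) = (0.569624, 0.311566), (ds/dtau, dt/dtau) = (-1.141909, 1.601865); Gamma_sss = 0.000000, Gamma_sst = 0.000000, Gamma_stt = 0.283641, Gamma_tss = 0.000000, Gamma_tst = -0.244079, Gamma_ttt = 0.000000; k4 = (-1.141909, 1.601865, -0.727816, -0.892929)
  Y <- Y + (h/6)(k1 + 2k2 + 2k3 + k4): s = 0.5694, t = 0.3116, ds/dtau = -1.1419, dt/dtau = 1.6017
step 4:
  k1: at (s, t) = (0.569440, 0.311578), (ds/dtau, dt/dtau) = (-1.141873, 1.601741); Gamma_sss = 0.000000, Gamma_sst = 0.000000, Gamma_stt = 0.283654, Gamma_tss = 0.000000, Gamma_tst = -0.244068, Gamma_ttt = 0.000000; k1 = (-1.141873, 1.601741, -0.727736, -0.892792)
  k2: at (s, t) = (0.483799, 0.431708), (ds/dtau, dt/dtau) = (-1.196453, 1.534782); Gamma_sss = 0.000000, Gamma_sst = 0.000000, Gamma_stt = 0.289583, Gamma_tss = 0.000000, Gamma_tst = -0.239070, Gamma_ttt = 0.000000; k2 = (-1.196453, 1.534782, -0.682129, -0.878008)
  k3: at (s, t) = (0.479706, 0.426686), (ds/dtau, dt/dtau) = (-1.193033, 1.535891); Gamma_sss = 0.000000, Gamma_sst = 0.000000, Gamma_stt = 0.289867, Gamma_tss = 0.000000, Gamma_tst = -0.238837, Gamma_ttt = 0.000000; k3 = (-1.193033, 1.535891, -0.683784, -0.875273)
  k4: at (s, t) = (0.390485, 0.541961), (ds/dtau, dt/dtau) = (-1.244441, 1.470450); Gamma_sss = 0.000000, Gamma_sst = 0.000000, Gamma_stt = 0.296043, Gamma_tss = 0.000000, Gamma_tst = -0.233853, Gamma_ttt = 0.000000; k4 = (-1.244441, 1.470450, -0.640112, -0.855851)
  Y <- Y + (h/6)(k1 + 2k2 + 2k3 + k4): s = 0.3903, t = 0.5419, ds/dtau = -1.2444, dt/dtau = 1.4704

Answer: s = 0.3903, t = 0.5419, ds/dtau = -1.2444, dt/dtau = 1.4704


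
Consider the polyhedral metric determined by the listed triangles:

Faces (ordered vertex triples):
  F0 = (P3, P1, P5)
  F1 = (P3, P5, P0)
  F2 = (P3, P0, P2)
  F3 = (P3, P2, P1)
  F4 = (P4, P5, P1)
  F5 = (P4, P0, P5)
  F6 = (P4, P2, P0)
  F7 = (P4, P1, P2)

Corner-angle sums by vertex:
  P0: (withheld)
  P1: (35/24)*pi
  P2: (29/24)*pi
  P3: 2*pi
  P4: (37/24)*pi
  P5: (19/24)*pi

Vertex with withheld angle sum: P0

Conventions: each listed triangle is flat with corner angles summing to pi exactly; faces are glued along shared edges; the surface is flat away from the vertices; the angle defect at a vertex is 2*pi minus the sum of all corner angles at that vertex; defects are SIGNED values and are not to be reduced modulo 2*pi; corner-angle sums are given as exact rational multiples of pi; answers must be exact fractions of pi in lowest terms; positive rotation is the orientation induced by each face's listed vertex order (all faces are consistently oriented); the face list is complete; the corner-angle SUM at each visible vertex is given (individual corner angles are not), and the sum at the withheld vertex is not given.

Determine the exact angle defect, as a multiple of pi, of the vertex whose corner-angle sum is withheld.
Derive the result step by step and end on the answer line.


V = 6, E = 12, F = 8; chi = V - E + F = 2
Gauss-Bonnet: total defect = 2*pi*chi = 4*pi; visible defects sum to 3*pi

Answer: defect(P0) = pi


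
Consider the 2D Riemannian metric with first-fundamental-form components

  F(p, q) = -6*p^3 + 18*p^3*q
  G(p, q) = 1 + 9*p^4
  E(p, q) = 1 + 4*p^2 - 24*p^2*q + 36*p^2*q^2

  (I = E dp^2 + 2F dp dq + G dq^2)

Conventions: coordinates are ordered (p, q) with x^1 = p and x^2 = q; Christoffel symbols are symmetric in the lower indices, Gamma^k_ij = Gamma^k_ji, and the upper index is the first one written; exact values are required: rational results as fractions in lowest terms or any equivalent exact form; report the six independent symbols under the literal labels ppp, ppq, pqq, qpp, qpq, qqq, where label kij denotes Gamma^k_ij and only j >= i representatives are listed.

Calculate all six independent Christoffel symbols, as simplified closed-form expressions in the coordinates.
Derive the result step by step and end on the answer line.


E = 1 + 4*p^2 - 24*p^2*q + 36*p^2*q^2; F = -6*p^3 + 18*p^3*q; G = 1 + 9*p^4
Gamma^k_ij = (1/2) g^{kl} (d_i g_jl + d_j g_il - d_l g_ij), with g^inv = (1/(EG-F^2)) [[G, -F], [-F, E]]
first partials: E_p = 8*p - 48*p*q + 72*p*q^2, E_q = -24*p^2 + 72*p^2*q, F_p = -18*p^2 + 54*p^2*q, F_q = 18*p^3, G_p = 36*p^3, G_q = 0
D = EG - F^2 = 1 + 4*p^2 - 24*p^2*q + 36*p^2*q^2 + 9*p^4
expanded: Gamma^p_pp = (G E_p - 2F F_p + F E_q)/(2D), Gamma^p_pq = (G E_q - F G_p)/(2D), Gamma^p_qq = (2G F_q - G G_p - F G_q)/(2D), Gamma^q_pp = (2E F_p - E E_q - F E_p)/(2D), Gamma^q_pq = (E G_p - F E_q)/(2D), Gamma^q_qq = (E G_q - 2F F_q + F G_p)/(2D); substitute and cancel common factors

Answer: Gamma_ppp = (36*p*q^2 - 24*p*q + 4*p)/(9*p^4 + 36*p^2*q^2 - 24*p^2*q + 4*p^2 + 1), Gamma_ppq = (36*p^2*q - 12*p^2)/(9*p^4 + 36*p^2*q^2 - 24*p^2*q + 4*p^2 + 1), Gamma_pqq = 0, Gamma_qpp = (18*p^2*q - 6*p^2)/(9*p^4 + 36*p^2*q^2 - 24*p^2*q + 4*p^2 + 1), Gamma_qpq = 18*p^3/(9*p^4 + 36*p^2*q^2 - 24*p^2*q + 4*p^2 + 1), Gamma_qqq = 0


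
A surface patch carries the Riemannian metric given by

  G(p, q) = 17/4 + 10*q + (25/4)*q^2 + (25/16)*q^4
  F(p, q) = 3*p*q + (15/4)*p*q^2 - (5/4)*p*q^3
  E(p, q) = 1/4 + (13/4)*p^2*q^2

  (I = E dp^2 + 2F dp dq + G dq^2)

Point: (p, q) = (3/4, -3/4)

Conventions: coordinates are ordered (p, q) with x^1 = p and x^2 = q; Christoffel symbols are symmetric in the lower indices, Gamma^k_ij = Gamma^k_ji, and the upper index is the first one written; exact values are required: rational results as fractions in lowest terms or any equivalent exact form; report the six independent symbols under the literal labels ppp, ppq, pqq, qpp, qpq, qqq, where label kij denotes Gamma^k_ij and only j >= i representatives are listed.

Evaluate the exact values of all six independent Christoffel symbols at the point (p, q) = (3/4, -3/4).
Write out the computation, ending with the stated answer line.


E = 1309/1024, F = 297/1024, G = 3113/4096 at the point
E_p = 351/128, E_q = -351/128, F_p = 99/256, F_q = -909/256, G_p = 0, G_q = -515/256
EG - F^2 = 3722081/4194304;  g^inv = (4194304/3722081) * [[3113/4096, -297/1024], [-297/1024, 1309/1024]]
first-kind symbols [ij,l] = (1/2)(d_i g_jl + d_j g_il - d_l g_ij): [pp,p] = E_p/2 = 351/256, [pp,q] = F_p - E_q/2 = 225/128, [pq,p] = E_q/2 = -351/256, [pq,q] = G_p/2 = 0, [qq,p] = F_q - G_p/2 = -909/256, [qq,q] = G_q/2 = -515/512
Gamma^p_ij = (G*[ij,p] - F*[ij,q])/(EG - F^2), Gamma^q_ij = (E*[ij,q] - F*[ij,p])/(EG - F^2)

Answer: Gamma_ppp = 202932/338371, Gamma_ppq = -397332/338371, Gamma_pqq = -917748/338371, Gamma_qpp = 705168/338371, Gamma_qpq = 151632/338371, Gamma_qqq = -8872/30761


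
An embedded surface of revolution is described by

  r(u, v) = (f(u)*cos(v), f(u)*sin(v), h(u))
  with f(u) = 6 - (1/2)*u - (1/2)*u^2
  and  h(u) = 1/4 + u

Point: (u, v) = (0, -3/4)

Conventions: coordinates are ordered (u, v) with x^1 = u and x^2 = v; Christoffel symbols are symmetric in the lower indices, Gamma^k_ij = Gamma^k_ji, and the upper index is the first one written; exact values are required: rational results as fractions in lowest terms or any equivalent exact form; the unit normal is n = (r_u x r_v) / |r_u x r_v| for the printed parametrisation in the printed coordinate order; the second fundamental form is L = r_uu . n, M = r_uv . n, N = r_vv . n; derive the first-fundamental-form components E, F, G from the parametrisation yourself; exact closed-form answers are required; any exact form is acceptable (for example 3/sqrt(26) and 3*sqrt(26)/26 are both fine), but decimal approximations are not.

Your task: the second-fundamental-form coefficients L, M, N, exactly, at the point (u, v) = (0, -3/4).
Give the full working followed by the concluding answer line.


f = 6, f' = -1/2, f'' = -1, h' = 1, h'' = 0
E = 5/4, F = 0, G = 36; answer radicand W^2 = 5/4
unnormalised second-form numerators: l = 1, m = 0, n = 6; L = l/sqrt(5/4), and similarly M = m/sqrt(W^2), N = n/sqrt(W^2)

Answer: L = 2*sqrt(5)/5, M = 0, N = 12*sqrt(5)/5
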